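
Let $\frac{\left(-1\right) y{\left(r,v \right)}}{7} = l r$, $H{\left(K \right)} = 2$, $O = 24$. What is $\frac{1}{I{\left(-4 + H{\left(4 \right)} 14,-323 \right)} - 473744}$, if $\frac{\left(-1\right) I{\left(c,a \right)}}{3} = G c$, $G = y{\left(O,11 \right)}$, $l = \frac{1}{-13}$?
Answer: $- \frac{13}{6170768} \approx -2.1067 \cdot 10^{-6}$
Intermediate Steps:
$l = - \frac{1}{13} \approx -0.076923$
$y{\left(r,v \right)} = \frac{7 r}{13}$ ($y{\left(r,v \right)} = - 7 \left(- \frac{r}{13}\right) = \frac{7 r}{13}$)
$G = \frac{168}{13}$ ($G = \frac{7}{13} \cdot 24 = \frac{168}{13} \approx 12.923$)
$I{\left(c,a \right)} = - \frac{504 c}{13}$ ($I{\left(c,a \right)} = - 3 \frac{168 c}{13} = - \frac{504 c}{13}$)
$\frac{1}{I{\left(-4 + H{\left(4 \right)} 14,-323 \right)} - 473744} = \frac{1}{- \frac{504 \left(-4 + 2 \cdot 14\right)}{13} - 473744} = \frac{1}{- \frac{504 \left(-4 + 28\right)}{13} - 473744} = \frac{1}{\left(- \frac{504}{13}\right) 24 - 473744} = \frac{1}{- \frac{12096}{13} - 473744} = \frac{1}{- \frac{6170768}{13}} = - \frac{13}{6170768}$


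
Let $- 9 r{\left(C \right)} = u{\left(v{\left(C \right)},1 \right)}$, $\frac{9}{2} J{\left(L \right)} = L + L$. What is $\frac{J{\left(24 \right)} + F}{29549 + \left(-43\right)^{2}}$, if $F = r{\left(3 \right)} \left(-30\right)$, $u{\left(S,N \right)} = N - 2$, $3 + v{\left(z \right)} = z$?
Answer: $\frac{11}{47097} \approx 0.00023356$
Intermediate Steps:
$J{\left(L \right)} = \frac{4 L}{9}$ ($J{\left(L \right)} = \frac{2 \left(L + L\right)}{9} = \frac{2 \cdot 2 L}{9} = \frac{4 L}{9}$)
$v{\left(z \right)} = -3 + z$
$u{\left(S,N \right)} = -2 + N$ ($u{\left(S,N \right)} = N - 2 = -2 + N$)
$r{\left(C \right)} = \frac{1}{9}$ ($r{\left(C \right)} = - \frac{-2 + 1}{9} = \left(- \frac{1}{9}\right) \left(-1\right) = \frac{1}{9}$)
$F = - \frac{10}{3}$ ($F = \frac{1}{9} \left(-30\right) = - \frac{10}{3} \approx -3.3333$)
$\frac{J{\left(24 \right)} + F}{29549 + \left(-43\right)^{2}} = \frac{\frac{4}{9} \cdot 24 - \frac{10}{3}}{29549 + \left(-43\right)^{2}} = \frac{\frac{32}{3} - \frac{10}{3}}{29549 + 1849} = \frac{22}{3 \cdot 31398} = \frac{22}{3} \cdot \frac{1}{31398} = \frac{11}{47097}$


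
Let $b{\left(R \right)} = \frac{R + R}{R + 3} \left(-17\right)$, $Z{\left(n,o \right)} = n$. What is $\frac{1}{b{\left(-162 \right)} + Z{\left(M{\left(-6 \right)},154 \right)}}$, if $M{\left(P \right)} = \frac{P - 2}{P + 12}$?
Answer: $- \frac{159}{5720} \approx -0.027797$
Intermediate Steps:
$M{\left(P \right)} = \frac{-2 + P}{12 + P}$
$b{\left(R \right)} = - \frac{34 R}{3 + R}$ ($b{\left(R \right)} = \frac{2 R}{3 + R} \left(-17\right) = - \frac{34 R}{3 + R}$)
$\frac{1}{b{\left(-162 \right)} + Z{\left(M{\left(-6 \right)},154 \right)}} = \frac{1}{\left(-34\right) \left(-162\right) \frac{1}{3 - 162} + \frac{-2 - 6}{12 - 6}} = \frac{1}{\left(-34\right) \left(-162\right) \frac{1}{-159} + \frac{1}{6} \left(-8\right)} = \frac{1}{\left(-34\right) \left(-162\right) \left(- \frac{1}{159}\right) + \frac{1}{6} \left(-8\right)} = \frac{1}{- \frac{1836}{53} - \frac{4}{3}} = \frac{1}{- \frac{5720}{159}} = - \frac{159}{5720}$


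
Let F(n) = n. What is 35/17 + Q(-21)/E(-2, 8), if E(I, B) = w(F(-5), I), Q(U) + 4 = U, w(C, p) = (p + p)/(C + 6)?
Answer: 565/68 ≈ 8.3088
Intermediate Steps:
w(C, p) = 2*p/(6 + C) (w(C, p) = (2*p)/(6 + C) = 2*p/(6 + C))
Q(U) = -4 + U
E(I, B) = 2*I (E(I, B) = 2*I/(6 - 5) = 2*I/1 = 2*I*1 = 2*I)
35/17 + Q(-21)/E(-2, 8) = 35/17 + (-4 - 21)/((2*(-2))) = 35*(1/17) - 25/(-4) = 35/17 - 25*(-¼) = 35/17 + 25/4 = 565/68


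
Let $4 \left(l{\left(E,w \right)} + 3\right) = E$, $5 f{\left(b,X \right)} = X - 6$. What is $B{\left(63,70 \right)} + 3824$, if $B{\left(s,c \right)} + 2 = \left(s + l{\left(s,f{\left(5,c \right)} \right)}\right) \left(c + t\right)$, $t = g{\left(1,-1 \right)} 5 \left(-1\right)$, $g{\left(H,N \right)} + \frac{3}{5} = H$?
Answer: $8973$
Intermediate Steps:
$f{\left(b,X \right)} = - \frac{6}{5} + \frac{X}{5}$ ($f{\left(b,X \right)} = \frac{X - 6}{5} = \frac{-6 + X}{5} = - \frac{6}{5} + \frac{X}{5}$)
$l{\left(E,w \right)} = -3 + \frac{E}{4}$
$g{\left(H,N \right)} = - \frac{3}{5} + H$
$t = -2$ ($t = \left(- \frac{3}{5} + 1\right) 5 \left(-1\right) = \frac{2}{5} \cdot 5 \left(-1\right) = 2 \left(-1\right) = -2$)
$B{\left(s,c \right)} = -2 + \left(-3 + \frac{5 s}{4}\right) \left(-2 + c\right)$ ($B{\left(s,c \right)} = -2 + \left(s + \left(-3 + \frac{s}{4}\right)\right) \left(c - 2\right) = -2 + \left(-3 + \frac{5 s}{4}\right) \left(-2 + c\right)$)
$B{\left(63,70 \right)} + 3824 = \left(4 - 210 - \frac{315}{2} + \frac{5}{4} \cdot 70 \cdot 63\right) + 3824 = \left(4 - 210 - \frac{315}{2} + \frac{11025}{2}\right) + 3824 = 5149 + 3824 = 8973$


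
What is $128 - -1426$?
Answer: $1554$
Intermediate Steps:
$128 - -1426 = 128 + 1426 = 1554$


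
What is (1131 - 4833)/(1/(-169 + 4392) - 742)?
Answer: 15633546/3133465 ≈ 4.9892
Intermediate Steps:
(1131 - 4833)/(1/(-169 + 4392) - 742) = -3702/(1/4223 - 742) = -3702/(-3133465/4223) = -3702*(-4223/3133465) = 15633546/3133465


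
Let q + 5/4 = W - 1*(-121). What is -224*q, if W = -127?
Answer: 1624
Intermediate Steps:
q = -29/4 (q = -5/4 + (-127 - 1*(-121)) = -5/4 + (-127 + 121) = -5/4 - 6 = -29/4 ≈ -7.2500)
-224*q = -224*(-29/4) = 1624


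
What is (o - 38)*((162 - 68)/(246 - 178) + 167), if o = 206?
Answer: 480900/17 ≈ 28288.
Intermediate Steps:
(o - 38)*((162 - 68)/(246 - 178) + 167) = (206 - 38)*((162 - 68)/(246 - 178) + 167) = 168*(94/68 + 167) = 168*(94*(1/68) + 167) = 168*(47/34 + 167) = 168*(5725/34) = 480900/17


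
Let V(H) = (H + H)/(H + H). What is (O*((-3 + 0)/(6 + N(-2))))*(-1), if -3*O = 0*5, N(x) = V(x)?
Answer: 0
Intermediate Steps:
V(H) = 1 (V(H) = (2*H)/((2*H)) = (2*H)*(1/(2*H)) = 1)
N(x) = 1
O = 0 (O = -0*5 = -⅓*0 = 0)
(O*((-3 + 0)/(6 + N(-2))))*(-1) = (0*((-3 + 0)/(6 + 1)))*(-1) = (0*(-3/7))*(-1) = 0*(-1) = 0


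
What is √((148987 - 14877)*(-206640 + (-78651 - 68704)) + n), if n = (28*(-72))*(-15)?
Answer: I*√47474239210 ≈ 2.1789e+5*I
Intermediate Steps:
n = 30240 (n = -2016*(-15) = 30240)
√((148987 - 14877)*(-206640 + (-78651 - 68704)) + n) = √((148987 - 14877)*(-206640 + (-78651 - 68704)) + 30240) = √(134110*(-206640 - 147355) + 30240) = √(134110*(-353995) + 30240) = √(-47474269450 + 30240) = √(-47474239210) = I*√47474239210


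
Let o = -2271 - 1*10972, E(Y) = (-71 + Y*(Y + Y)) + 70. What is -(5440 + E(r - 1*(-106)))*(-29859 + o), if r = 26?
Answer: 1736450274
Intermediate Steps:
E(Y) = -1 + 2*Y**2 (E(Y) = (-71 + Y*(2*Y)) + 70 = (-71 + 2*Y**2) + 70 = -1 + 2*Y**2)
o = -13243 (o = -2271 - 10972 = -13243)
-(5440 + E(r - 1*(-106)))*(-29859 + o) = -(5440 + (-1 + 2*(26 - 1*(-106))**2))*(-29859 - 13243) = -(5440 + (-1 + 2*(26 + 106)**2))*(-43102) = -(5440 + (-1 + 2*132**2))*(-43102) = -(5440 + (-1 + 2*17424))*(-43102) = -(5440 + (-1 + 34848))*(-43102) = -(5440 + 34847)*(-43102) = -40287*(-43102) = -1*(-1736450274) = 1736450274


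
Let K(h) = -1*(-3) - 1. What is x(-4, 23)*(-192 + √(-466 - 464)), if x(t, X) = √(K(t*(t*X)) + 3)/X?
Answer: √5*(-192 + I*√930)/23 ≈ -18.666 + 2.9648*I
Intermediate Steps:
K(h) = 2 (K(h) = 3 - 1 = 2)
x(t, X) = √5/X (x(t, X) = √(2 + 3)/X = √5/X)
x(-4, 23)*(-192 + √(-466 - 464)) = (√5/23)*(-192 + √(-466 - 464)) = (√5*(1/23))*(-192 + √(-930)) = (√5/23)*(-192 + I*√930) = √5*(-192 + I*√930)/23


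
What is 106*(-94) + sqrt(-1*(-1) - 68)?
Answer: -9964 + I*sqrt(67) ≈ -9964.0 + 8.1853*I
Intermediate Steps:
106*(-94) + sqrt(-1*(-1) - 68) = -9964 + sqrt(1 - 68) = -9964 + sqrt(-67) = -9964 + I*sqrt(67)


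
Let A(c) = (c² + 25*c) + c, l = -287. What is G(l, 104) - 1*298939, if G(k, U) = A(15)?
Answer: -298324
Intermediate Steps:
A(c) = c² + 26*c
G(k, U) = 615 (G(k, U) = 15*(26 + 15) = 15*41 = 615)
G(l, 104) - 1*298939 = 615 - 1*298939 = 615 - 298939 = -298324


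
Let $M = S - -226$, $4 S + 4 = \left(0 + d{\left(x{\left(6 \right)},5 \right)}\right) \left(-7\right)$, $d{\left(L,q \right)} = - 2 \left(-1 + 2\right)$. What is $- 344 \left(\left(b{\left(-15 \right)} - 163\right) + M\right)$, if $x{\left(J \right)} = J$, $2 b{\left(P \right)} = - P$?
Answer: $-25112$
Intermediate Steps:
$b{\left(P \right)} = - \frac{P}{2}$ ($b{\left(P \right)} = \frac{\left(-1\right) P}{2} = - \frac{P}{2}$)
$d{\left(L,q \right)} = -2$ ($d{\left(L,q \right)} = \left(-2\right) 1 = -2$)
$S = \frac{5}{2}$ ($S = -1 + \frac{\left(0 - 2\right) \left(-7\right)}{4} = -1 + \frac{\left(-2\right) \left(-7\right)}{4} = -1 + \frac{1}{4} \cdot 14 = -1 + \frac{7}{2} = \frac{5}{2} \approx 2.5$)
$M = \frac{457}{2}$ ($M = \frac{5}{2} - -226 = \frac{5}{2} + 226 = \frac{457}{2} \approx 228.5$)
$- 344 \left(\left(b{\left(-15 \right)} - 163\right) + M\right) = - 344 \left(\left(\left(- \frac{1}{2}\right) \left(-15\right) - 163\right) + \frac{457}{2}\right) = - 344 \left(\left(\frac{15}{2} - 163\right) + \frac{457}{2}\right) = - 344 \left(- \frac{311}{2} + \frac{457}{2}\right) = \left(-344\right) 73 = -25112$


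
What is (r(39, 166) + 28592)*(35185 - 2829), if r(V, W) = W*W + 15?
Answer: 1817210028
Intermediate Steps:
r(V, W) = 15 + W² (r(V, W) = W² + 15 = 15 + W²)
(r(39, 166) + 28592)*(35185 - 2829) = ((15 + 166²) + 28592)*(35185 - 2829) = ((15 + 27556) + 28592)*32356 = (27571 + 28592)*32356 = 56163*32356 = 1817210028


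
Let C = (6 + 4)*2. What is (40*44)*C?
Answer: 35200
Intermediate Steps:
C = 20 (C = 10*2 = 20)
(40*44)*C = (40*44)*20 = 1760*20 = 35200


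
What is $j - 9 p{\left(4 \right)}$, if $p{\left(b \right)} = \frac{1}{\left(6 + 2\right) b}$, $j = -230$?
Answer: $- \frac{7369}{32} \approx -230.28$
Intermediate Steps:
$p{\left(b \right)} = \frac{1}{8 b}$
$j - 9 p{\left(4 \right)} = -230 - 9 \frac{1}{8 \cdot 4} = -230 - 9 \cdot \frac{1}{8} \cdot \frac{1}{4} = -230 - 9 \cdot \frac{1}{32} = -230 - \frac{9}{32} = - \frac{7369}{32}$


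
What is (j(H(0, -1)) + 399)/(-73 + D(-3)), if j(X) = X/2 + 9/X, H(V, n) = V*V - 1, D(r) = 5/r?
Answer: -2337/448 ≈ -5.2165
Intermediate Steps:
H(V, n) = -1 + V**2 (H(V, n) = V**2 - 1 = -1 + V**2)
j(X) = X/2 + 9/X (j(X) = X*(1/2) + 9/X = X/2 + 9/X)
(j(H(0, -1)) + 399)/(-73 + D(-3)) = (((-1 + 0**2)/2 + 9/(-1 + 0**2)) + 399)/(-73 + 5/(-3)) = (((-1 + 0)/2 + 9/(-1 + 0)) + 399)/(-73 + 5*(-1/3)) = (((1/2)*(-1) + 9/(-1)) + 399)/(-73 - 5/3) = ((-1/2 + 9*(-1)) + 399)/(-224/3) = ((-1/2 - 9) + 399)*(-3/224) = (-19/2 + 399)*(-3/224) = (779/2)*(-3/224) = -2337/448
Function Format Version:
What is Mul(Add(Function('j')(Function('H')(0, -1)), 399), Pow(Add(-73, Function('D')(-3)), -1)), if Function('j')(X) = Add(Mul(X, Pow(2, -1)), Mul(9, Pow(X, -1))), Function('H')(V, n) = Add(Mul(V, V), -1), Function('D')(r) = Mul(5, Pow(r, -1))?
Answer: Rational(-2337, 448) ≈ -5.2165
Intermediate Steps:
Function('H')(V, n) = Add(-1, Pow(V, 2)) (Function('H')(V, n) = Add(Pow(V, 2), -1) = Add(-1, Pow(V, 2)))
Function('j')(X) = Add(Mul(Rational(1, 2), X), Mul(9, Pow(X, -1))) (Function('j')(X) = Add(Mul(X, Rational(1, 2)), Mul(9, Pow(X, -1))) = Add(Mul(Rational(1, 2), X), Mul(9, Pow(X, -1))))
Mul(Add(Function('j')(Function('H')(0, -1)), 399), Pow(Add(-73, Function('D')(-3)), -1)) = Mul(Add(Add(Mul(Rational(1, 2), Add(-1, Pow(0, 2))), Mul(9, Pow(Add(-1, Pow(0, 2)), -1))), 399), Pow(Add(-73, Mul(5, Pow(-3, -1))), -1)) = Mul(Add(Add(Mul(Rational(1, 2), Add(-1, 0)), Mul(9, Pow(Add(-1, 0), -1))), 399), Pow(Add(-73, Mul(5, Rational(-1, 3))), -1)) = Mul(Add(Add(Mul(Rational(1, 2), -1), Mul(9, Pow(-1, -1))), 399), Pow(Add(-73, Rational(-5, 3)), -1)) = Mul(Add(Add(Rational(-1, 2), Mul(9, -1)), 399), Pow(Rational(-224, 3), -1)) = Mul(Add(Add(Rational(-1, 2), -9), 399), Rational(-3, 224)) = Mul(Add(Rational(-19, 2), 399), Rational(-3, 224)) = Mul(Rational(779, 2), Rational(-3, 224)) = Rational(-2337, 448)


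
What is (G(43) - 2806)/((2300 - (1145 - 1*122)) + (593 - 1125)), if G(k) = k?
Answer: -2763/745 ≈ -3.7087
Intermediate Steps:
(G(43) - 2806)/((2300 - (1145 - 1*122)) + (593 - 1125)) = (43 - 2806)/((2300 - (1145 - 1*122)) + (593 - 1125)) = -2763/((2300 - (1145 - 122)) - 532) = -2763/((2300 - 1*1023) - 532) = -2763/((2300 - 1023) - 532) = -2763/(1277 - 532) = -2763/745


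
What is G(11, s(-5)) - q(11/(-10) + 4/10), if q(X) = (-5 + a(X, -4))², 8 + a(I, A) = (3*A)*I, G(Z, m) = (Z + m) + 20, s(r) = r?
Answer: 121/25 ≈ 4.8400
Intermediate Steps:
G(Z, m) = 20 + Z + m
a(I, A) = -8 + 3*A*I (a(I, A) = -8 + (3*A)*I = -8 + 3*A*I)
q(X) = (-13 - 12*X)² (q(X) = (-5 + (-8 + 3*(-4)*X))² = (-5 + (-8 - 12*X))² = (-13 - 12*X)²)
G(11, s(-5)) - q(11/(-10) + 4/10) = (20 + 11 - 5) - (13 + 12*(11/(-10) + 4/10))² = 26 - (13 + 12*(11*(-⅒) + 4*(⅒)))² = 26 - (13 + 12*(-11/10 + ⅖))² = 26 - (13 + 12*(-7/10))² = 26 - (13 - 42/5)² = 26 - (23/5)² = 26 - 1*529/25 = 26 - 529/25 = 121/25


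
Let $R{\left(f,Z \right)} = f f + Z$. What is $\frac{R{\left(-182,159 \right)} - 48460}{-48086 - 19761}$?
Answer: $\frac{15177}{67847} \approx 0.22369$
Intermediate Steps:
$R{\left(f,Z \right)} = Z + f^{2}$ ($R{\left(f,Z \right)} = f^{2} + Z = Z + f^{2}$)
$\frac{R{\left(-182,159 \right)} - 48460}{-48086 - 19761} = \frac{\left(159 + \left(-182\right)^{2}\right) - 48460}{-48086 - 19761} = \frac{\left(159 + 33124\right) - 48460}{-67847} = \left(33283 - 48460\right) \left(- \frac{1}{67847}\right) = \left(-15177\right) \left(- \frac{1}{67847}\right) = \frac{15177}{67847}$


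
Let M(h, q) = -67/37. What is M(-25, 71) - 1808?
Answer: -66963/37 ≈ -1809.8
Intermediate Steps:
M(h, q) = -67/37 (M(h, q) = -67*1/37 = -67/37)
M(-25, 71) - 1808 = -67/37 - 1808 = -66963/37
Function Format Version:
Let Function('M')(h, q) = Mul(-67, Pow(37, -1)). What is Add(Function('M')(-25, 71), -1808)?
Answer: Rational(-66963, 37) ≈ -1809.8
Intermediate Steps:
Function('M')(h, q) = Rational(-67, 37) (Function('M')(h, q) = Mul(-67, Rational(1, 37)) = Rational(-67, 37))
Add(Function('M')(-25, 71), -1808) = Add(Rational(-67, 37), -1808) = Rational(-66963, 37)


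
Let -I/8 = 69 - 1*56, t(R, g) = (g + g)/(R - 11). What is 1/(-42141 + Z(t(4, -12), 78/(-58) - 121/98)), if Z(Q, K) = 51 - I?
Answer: -1/41986 ≈ -2.3817e-5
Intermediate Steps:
t(R, g) = 2*g/(-11 + R) (t(R, g) = (2*g)/(-11 + R) = 2*g/(-11 + R))
I = -104 (I = -8*(69 - 1*56) = -8*(69 - 56) = -8*13 = -104)
Z(Q, K) = 155 (Z(Q, K) = 51 - 1*(-104) = 51 + 104 = 155)
1/(-42141 + Z(t(4, -12), 78/(-58) - 121/98)) = 1/(-42141 + 155) = 1/(-41986) = -1/41986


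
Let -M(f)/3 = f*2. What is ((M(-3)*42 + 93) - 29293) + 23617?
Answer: -4827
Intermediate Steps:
M(f) = -6*f (M(f) = -3*f*2 = -6*f)
((M(-3)*42 + 93) - 29293) + 23617 = ((-6*(-3)*42 + 93) - 29293) + 23617 = ((18*42 + 93) - 29293) + 23617 = ((756 + 93) - 29293) + 23617 = (849 - 29293) + 23617 = -28444 + 23617 = -4827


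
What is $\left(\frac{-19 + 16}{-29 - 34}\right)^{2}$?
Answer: $\frac{1}{441} \approx 0.0022676$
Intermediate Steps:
$\left(\frac{-19 + 16}{-29 - 34}\right)^{2} = \left(- \frac{3}{-63}\right)^{2} = \left(\left(-3\right) \left(- \frac{1}{63}\right)\right)^{2} = \left(\frac{1}{21}\right)^{2} = \frac{1}{441}$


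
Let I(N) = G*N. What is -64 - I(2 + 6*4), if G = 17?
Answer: -506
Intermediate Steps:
I(N) = 17*N
-64 - I(2 + 6*4) = -64 - 17*(2 + 6*4) = -64 - 17*(2 + 24) = -64 - 17*26 = -64 - 1*442 = -64 - 442 = -506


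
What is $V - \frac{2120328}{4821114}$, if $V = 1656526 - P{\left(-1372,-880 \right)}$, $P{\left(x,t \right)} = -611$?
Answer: $\frac{1331540711715}{803519} \approx 1.6571 \cdot 10^{6}$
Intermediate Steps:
$V = 1657137$ ($V = 1656526 - -611 = 1656526 + 611 = 1657137$)
$V - \frac{2120328}{4821114} = 1657137 - \frac{2120328}{4821114} = 1657137 - 2120328 \cdot \frac{1}{4821114} = 1657137 - \frac{353388}{803519} = \frac{1331540711715}{803519}$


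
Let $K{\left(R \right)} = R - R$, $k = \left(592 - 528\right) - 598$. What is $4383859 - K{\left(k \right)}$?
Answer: $4383859$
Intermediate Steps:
$k = -534$ ($k = 64 - 598 = -534$)
$K{\left(R \right)} = 0$
$4383859 - K{\left(k \right)} = 4383859 - 0 = 4383859 + 0 = 4383859$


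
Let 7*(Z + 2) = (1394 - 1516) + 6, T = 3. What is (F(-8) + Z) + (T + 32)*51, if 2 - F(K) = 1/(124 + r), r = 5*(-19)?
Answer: 358984/203 ≈ 1768.4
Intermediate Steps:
r = -95
F(K) = 57/29 (F(K) = 2 - 1/(124 - 95) = 2 - 1/29 = 57/29)
Z = -130/7 (Z = -2 + ((1394 - 1516) + 6)/7 = -2 + (-122 + 6)/7 = -2 + (1/7)*(-116) = -2 - 116/7 = -130/7 ≈ -18.571)
(F(-8) + Z) + (T + 32)*51 = (57/29 - 130/7) + (3 + 32)*51 = -3371/203 + 35*51 = -3371/203 + 1785 = 358984/203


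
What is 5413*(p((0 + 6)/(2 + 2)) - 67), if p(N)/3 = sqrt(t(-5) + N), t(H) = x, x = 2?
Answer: -362671 + 16239*sqrt(14)/2 ≈ -3.3229e+5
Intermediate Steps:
t(H) = 2
p(N) = 3*sqrt(2 + N)
5413*(p((0 + 6)/(2 + 2)) - 67) = 5413*(3*sqrt(2 + (0 + 6)/(2 + 2)) - 67) = 5413*(3*sqrt(2 + 6/4) - 67) = 5413*(3*sqrt(2 + 6*(1/4)) - 67) = 5413*(3*sqrt(2 + 3/2) - 67) = 5413*(3*sqrt(7/2) - 67) = 5413*(3*(sqrt(14)/2) - 67) = 5413*(3*sqrt(14)/2 - 67) = 5413*(-67 + 3*sqrt(14)/2) = -362671 + 16239*sqrt(14)/2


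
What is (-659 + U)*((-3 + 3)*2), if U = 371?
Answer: 0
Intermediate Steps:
(-659 + U)*((-3 + 3)*2) = (-659 + 371)*((-3 + 3)*2) = -0*2 = -288*0 = 0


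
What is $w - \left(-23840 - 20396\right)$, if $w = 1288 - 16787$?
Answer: $28737$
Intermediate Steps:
$w = -15499$
$w - \left(-23840 - 20396\right) = -15499 - \left(-23840 - 20396\right) = -15499 - -44236 = -15499 + 44236 = 28737$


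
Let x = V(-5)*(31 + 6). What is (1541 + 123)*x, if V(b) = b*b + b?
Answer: 1231360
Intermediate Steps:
V(b) = b + b² (V(b) = b² + b = b + b²)
x = 740 (x = (-5*(1 - 5))*(31 + 6) = -5*(-4)*37 = 20*37 = 740)
(1541 + 123)*x = (1541 + 123)*740 = 1664*740 = 1231360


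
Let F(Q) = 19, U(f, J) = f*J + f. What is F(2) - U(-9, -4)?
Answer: -8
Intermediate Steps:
U(f, J) = f + J*f (U(f, J) = J*f + f = f + J*f)
F(2) - U(-9, -4) = 19 - (-9)*(1 - 4) = 19 - (-9)*(-3) = 19 - 1*27 = 19 - 27 = -8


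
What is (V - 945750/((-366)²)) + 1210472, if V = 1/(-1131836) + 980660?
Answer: 27684173997807463/12634685268 ≈ 2.1911e+6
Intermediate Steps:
V = 1109946291759/1131836 (V = -1/1131836 + 980660 = 1109946291759/1131836 ≈ 9.8066e+5)
(V - 945750/((-366)²)) + 1210472 = (1109946291759/1131836 - 945750/((-366)²)) + 1210472 = (1109946291759/1131836 - 945750/133956) + 1210472 = (1109946291759/1131836 - 945750*1/133956) + 1210472 = (1109946291759/1131836 - 157625/22326) + 1210472 = 12390241252080967/12634685268 + 1210472 = 27684173997807463/12634685268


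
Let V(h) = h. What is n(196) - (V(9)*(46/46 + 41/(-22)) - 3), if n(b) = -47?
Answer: -797/22 ≈ -36.227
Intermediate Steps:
n(196) - (V(9)*(46/46 + 41/(-22)) - 3) = -47 - (9*(46/46 + 41/(-22)) - 3) = -47 - (9*(46*(1/46) + 41*(-1/22)) - 3) = -47 - (9*(1 - 41/22) - 3) = -47 - (9*(-19/22) - 3) = -47 - (-171/22 - 3) = -47 - 1*(-237/22) = -47 + 237/22 = -797/22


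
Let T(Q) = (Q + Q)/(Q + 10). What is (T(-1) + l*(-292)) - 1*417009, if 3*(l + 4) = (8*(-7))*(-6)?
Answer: -4036907/9 ≈ -4.4855e+5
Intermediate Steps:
T(Q) = 2*Q/(10 + Q) (T(Q) = (2*Q)/(10 + Q) = 2*Q/(10 + Q))
l = 108 (l = -4 + ((8*(-7))*(-6))/3 = -4 + (-56*(-6))/3 = -4 + (⅓)*336 = -4 + 112 = 108)
(T(-1) + l*(-292)) - 1*417009 = (2*(-1)/(10 - 1) + 108*(-292)) - 1*417009 = (2*(-1)/9 - 31536) - 417009 = (2*(-1)*(⅑) - 31536) - 417009 = (-2/9 - 31536) - 417009 = -283826/9 - 417009 = -4036907/9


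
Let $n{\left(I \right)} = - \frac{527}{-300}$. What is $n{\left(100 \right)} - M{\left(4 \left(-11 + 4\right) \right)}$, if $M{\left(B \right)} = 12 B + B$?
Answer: $\frac{109727}{300} \approx 365.76$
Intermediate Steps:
$n{\left(I \right)} = \frac{527}{300}$ ($n{\left(I \right)} = \left(-527\right) \left(- \frac{1}{300}\right) = \frac{527}{300}$)
$M{\left(B \right)} = 13 B$
$n{\left(100 \right)} - M{\left(4 \left(-11 + 4\right) \right)} = \frac{527}{300} - 13 \cdot 4 \left(-11 + 4\right) = \frac{527}{300} - 13 \cdot 4 \left(-7\right) = \frac{527}{300} - 13 \left(-28\right) = \frac{527}{300} - -364 = \frac{527}{300} + 364 = \frac{109727}{300}$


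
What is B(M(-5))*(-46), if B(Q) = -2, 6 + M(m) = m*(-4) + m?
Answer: 92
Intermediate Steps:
M(m) = -6 - 3*m (M(m) = -6 + (m*(-4) + m) = -6 + (-4*m + m) = -6 - 3*m)
B(M(-5))*(-46) = -2*(-46) = 92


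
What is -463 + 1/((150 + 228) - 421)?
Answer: -19910/43 ≈ -463.02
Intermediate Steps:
-463 + 1/((150 + 228) - 421) = -463 + 1/(378 - 421) = -463 + 1/(-43) = -463 - 1/43 = -19910/43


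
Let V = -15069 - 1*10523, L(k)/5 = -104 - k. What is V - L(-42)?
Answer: -25282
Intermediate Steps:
L(k) = -520 - 5*k (L(k) = 5*(-104 - k) = -520 - 5*k)
V = -25592 (V = -15069 - 10523 = -25592)
V - L(-42) = -25592 - (-520 - 5*(-42)) = -25592 - (-520 + 210) = -25592 - 1*(-310) = -25592 + 310 = -25282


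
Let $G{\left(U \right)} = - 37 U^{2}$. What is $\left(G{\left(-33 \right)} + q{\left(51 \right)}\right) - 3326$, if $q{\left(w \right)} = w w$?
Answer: $-41018$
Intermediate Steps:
$q{\left(w \right)} = w^{2}$
$\left(G{\left(-33 \right)} + q{\left(51 \right)}\right) - 3326 = \left(- 37 \left(-33\right)^{2} + 51^{2}\right) - 3326 = \left(\left(-37\right) 1089 + 2601\right) - 3326 = \left(-40293 + 2601\right) - 3326 = -37692 - 3326 = -41018$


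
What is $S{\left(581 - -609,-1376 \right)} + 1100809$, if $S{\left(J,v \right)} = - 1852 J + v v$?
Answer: $790305$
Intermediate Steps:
$S{\left(J,v \right)} = v^{2} - 1852 J$ ($S{\left(J,v \right)} = - 1852 J + v^{2} = v^{2} - 1852 J$)
$S{\left(581 - -609,-1376 \right)} + 1100809 = \left(\left(-1376\right)^{2} - 1852 \left(581 - -609\right)\right) + 1100809 = \left(1893376 - 1852 \left(581 + 609\right)\right) + 1100809 = \left(1893376 - 2203880\right) + 1100809 = -310504 + 1100809 = 790305$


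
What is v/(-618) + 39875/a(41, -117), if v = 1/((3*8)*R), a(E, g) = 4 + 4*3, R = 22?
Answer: 813210749/326304 ≈ 2492.2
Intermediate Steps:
a(E, g) = 16 (a(E, g) = 4 + 12 = 16)
v = 1/528 (v = 1/((3*8)*22) = 1/(24*22) = 1/528 ≈ 0.0018939)
v/(-618) + 39875/a(41, -117) = (1/528)/(-618) + 39875/16 = (1/528)*(-1/618) + 39875*(1/16) = -1/326304 + 39875/16 = 813210749/326304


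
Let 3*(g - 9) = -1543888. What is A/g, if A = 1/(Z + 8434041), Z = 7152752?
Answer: -3/24063841827773 ≈ -1.2467e-13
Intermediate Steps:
g = -1543861/3 (g = 9 + (⅓)*(-1543888) = 9 - 1543888/3 = -1543861/3 ≈ -5.1462e+5)
A = 1/15586793 (A = 1/(7152752 + 8434041) = 1/15586793 ≈ 6.4157e-8)
A/g = 1/(15586793*(-1543861/3)) = (1/15586793)*(-3/1543861) = -3/24063841827773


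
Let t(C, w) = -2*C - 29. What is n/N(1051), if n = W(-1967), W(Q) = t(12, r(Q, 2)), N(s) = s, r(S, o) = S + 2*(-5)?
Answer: -53/1051 ≈ -0.050428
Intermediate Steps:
r(S, o) = -10 + S (r(S, o) = S - 10 = -10 + S)
t(C, w) = -29 - 2*C
W(Q) = -53 (W(Q) = -29 - 2*12 = -29 - 24 = -53)
n = -53
n/N(1051) = -53/1051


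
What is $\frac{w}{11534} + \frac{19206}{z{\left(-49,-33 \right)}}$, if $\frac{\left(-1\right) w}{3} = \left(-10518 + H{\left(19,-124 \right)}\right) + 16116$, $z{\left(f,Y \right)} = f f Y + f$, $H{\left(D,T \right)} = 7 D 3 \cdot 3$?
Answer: $- \frac{918842787}{457219294} \approx -2.0096$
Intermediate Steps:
$H{\left(D,T \right)} = 63 D$ ($H{\left(D,T \right)} = 7 D 9 = 63 D$)
$z{\left(f,Y \right)} = f + Y f^{2}$ ($z{\left(f,Y \right)} = f^{2} Y + f = Y f^{2} + f = f + Y f^{2}$)
$w = -20385$ ($w = - 3 \left(\left(-10518 + 63 \cdot 19\right) + 16116\right) = - 3 \left(\left(-10518 + 1197\right) + 16116\right) = - 3 \left(-9321 + 16116\right) = \left(-3\right) 6795 = -20385$)
$\frac{w}{11534} + \frac{19206}{z{\left(-49,-33 \right)}} = - \frac{20385}{11534} + \frac{19206}{\left(-49\right) \left(1 - -1617\right)} = \left(-20385\right) \frac{1}{11534} + \frac{19206}{\left(-49\right) \left(1 + 1617\right)} = - \frac{20385}{11534} + \frac{19206}{\left(-49\right) 1618} = - \frac{20385}{11534} + \frac{19206}{-79282} = - \frac{20385}{11534} + 19206 \left(- \frac{1}{79282}\right) = - \frac{20385}{11534} - \frac{9603}{39641} = - \frac{918842787}{457219294}$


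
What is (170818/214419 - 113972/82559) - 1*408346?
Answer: -7228640336871472/17702218221 ≈ -4.0835e+5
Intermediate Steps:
(170818/214419 - 113972/82559) - 1*408346 = (170818*(1/214419) - 113972*1/82559) - 408346 = (170818/214419 - 113972/82559) - 408346 = -10335199006/17702218221 - 408346 = -7228640336871472/17702218221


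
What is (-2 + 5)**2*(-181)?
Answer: -1629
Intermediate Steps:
(-2 + 5)**2*(-181) = 3**2*(-181) = 9*(-181) = -1629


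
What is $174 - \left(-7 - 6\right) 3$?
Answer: $213$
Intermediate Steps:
$174 - \left(-7 - 6\right) 3 = 174 - \left(-13\right) 3 = 174 - -39 = 174 + 39 = 213$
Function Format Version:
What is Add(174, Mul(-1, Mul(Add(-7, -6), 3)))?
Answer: 213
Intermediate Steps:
Add(174, Mul(-1, Mul(Add(-7, -6), 3))) = Add(174, Mul(-1, Mul(-13, 3))) = Add(174, Mul(-1, -39)) = Add(174, 39) = 213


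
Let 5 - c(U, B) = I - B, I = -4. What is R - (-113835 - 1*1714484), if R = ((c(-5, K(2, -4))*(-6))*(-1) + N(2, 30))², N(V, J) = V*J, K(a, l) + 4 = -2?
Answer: 1834403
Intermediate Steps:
K(a, l) = -6 (K(a, l) = -4 - 2 = -6)
c(U, B) = 9 + B (c(U, B) = 5 - (-4 - B) = 5 + (4 + B) = 9 + B)
N(V, J) = J*V
R = 6084 (R = (((9 - 6)*(-6))*(-1) + 30*2)² = ((3*(-6))*(-1) + 60)² = (-18*(-1) + 60)² = (18 + 60)² = 78² = 6084)
R - (-113835 - 1*1714484) = 6084 - (-113835 - 1*1714484) = 6084 - (-113835 - 1714484) = 6084 - 1*(-1828319) = 6084 + 1828319 = 1834403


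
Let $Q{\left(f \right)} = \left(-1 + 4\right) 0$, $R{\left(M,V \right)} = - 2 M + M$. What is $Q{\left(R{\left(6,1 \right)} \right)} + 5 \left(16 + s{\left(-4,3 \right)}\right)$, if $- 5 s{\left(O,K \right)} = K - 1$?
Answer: $78$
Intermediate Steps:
$s{\left(O,K \right)} = \frac{1}{5} - \frac{K}{5}$ ($s{\left(O,K \right)} = - \frac{K - 1}{5} = - \frac{-1 + K}{5} = \frac{1}{5} - \frac{K}{5}$)
$R{\left(M,V \right)} = - M$
$Q{\left(f \right)} = 0$ ($Q{\left(f \right)} = 3 \cdot 0 = 0$)
$Q{\left(R{\left(6,1 \right)} \right)} + 5 \left(16 + s{\left(-4,3 \right)}\right) = 0 + 5 \left(16 + \left(\frac{1}{5} - \frac{3}{5}\right)\right) = 0 + 5 \left(16 - \frac{2}{5}\right) = 0 + 5 \cdot \frac{78}{5} = 0 + 78 = 78$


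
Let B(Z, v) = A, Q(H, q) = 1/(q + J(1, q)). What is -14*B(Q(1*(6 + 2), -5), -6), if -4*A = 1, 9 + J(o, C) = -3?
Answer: 7/2 ≈ 3.5000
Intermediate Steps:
J(o, C) = -12 (J(o, C) = -9 - 3 = -12)
Q(H, q) = 1/(-12 + q) (Q(H, q) = 1/(q - 12) = 1/(-12 + q))
A = -1/4 (A = -1/4*1 = -1/4 ≈ -0.25000)
B(Z, v) = -1/4
-14*B(Q(1*(6 + 2), -5), -6) = -14*(-1/4) = 7/2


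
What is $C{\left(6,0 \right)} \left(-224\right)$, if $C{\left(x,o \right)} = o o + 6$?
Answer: $-1344$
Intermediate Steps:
$C{\left(x,o \right)} = 6 + o^{2}$ ($C{\left(x,o \right)} = o^{2} + 6 = 6 + o^{2}$)
$C{\left(6,0 \right)} \left(-224\right) = \left(6 + 0^{2}\right) \left(-224\right) = \left(6 + 0\right) \left(-224\right) = 6 \left(-224\right) = -1344$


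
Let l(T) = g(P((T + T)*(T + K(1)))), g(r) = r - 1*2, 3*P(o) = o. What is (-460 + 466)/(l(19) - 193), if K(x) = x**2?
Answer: 18/175 ≈ 0.10286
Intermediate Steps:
P(o) = o/3
g(r) = -2 + r (g(r) = r - 2 = -2 + r)
l(T) = -2 + 2*T*(1 + T)/3 (l(T) = -2 + ((T + T)*(T + 1**2))/3 = -2 + ((2*T)*(T + 1))/3 = -2 + ((2*T)*(1 + T))/3 = -2 + (2*T*(1 + T))/3 = -2 + 2*T*(1 + T)/3)
(-460 + 466)/(l(19) - 193) = (-460 + 466)/((-2 + (2/3)*19*(1 + 19)) - 193) = 6/((-2 + (2/3)*19*20) - 193) = 6/((-2 + 760/3) - 193) = 6/(754/3 - 193) = 6/(175/3) = 6*(3/175) = 18/175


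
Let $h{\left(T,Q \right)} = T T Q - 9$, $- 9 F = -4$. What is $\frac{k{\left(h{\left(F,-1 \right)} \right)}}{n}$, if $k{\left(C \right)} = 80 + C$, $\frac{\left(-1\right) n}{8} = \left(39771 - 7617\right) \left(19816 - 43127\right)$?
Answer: $\frac{5735}{485703147312} \approx 1.1808 \cdot 10^{-8}$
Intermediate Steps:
$F = \frac{4}{9}$ ($F = \left(- \frac{1}{9}\right) \left(-4\right) = \frac{4}{9} \approx 0.44444$)
$n = 5996335152$ ($n = - 8 \left(39771 - 7617\right) \left(19816 - 43127\right) = - 8 \cdot 32154 \left(-23311\right) = \left(-8\right) \left(-749541894\right) = 5996335152$)
$h{\left(T,Q \right)} = -9 + Q T^{2}$ ($h{\left(T,Q \right)} = T^{2} Q - 9 = Q T^{2} - 9 = -9 + Q T^{2}$)
$\frac{k{\left(h{\left(F,-1 \right)} \right)}}{n} = \frac{80 - \frac{745}{81}}{5996335152} = \left(80 - \frac{745}{81}\right) \frac{1}{5996335152} = \frac{5735}{81} \cdot \frac{1}{5996335152} = \frac{5735}{485703147312}$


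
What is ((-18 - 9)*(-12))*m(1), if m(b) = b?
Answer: 324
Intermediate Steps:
((-18 - 9)*(-12))*m(1) = ((-18 - 9)*(-12))*1 = -27*(-12)*1 = 324*1 = 324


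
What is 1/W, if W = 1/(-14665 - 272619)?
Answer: -287284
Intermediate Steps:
W = -1/287284 (W = 1/(-287284) = -1/287284 ≈ -3.4809e-6)
1/W = 1/(-1/287284) = -287284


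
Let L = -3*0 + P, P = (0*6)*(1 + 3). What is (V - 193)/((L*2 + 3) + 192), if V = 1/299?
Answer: -57706/58305 ≈ -0.98973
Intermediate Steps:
P = 0 (P = 0*4 = 0)
V = 1/299 ≈ 0.0033445
L = 0 (L = -3*0 + 0 = 0 + 0 = 0)
(V - 193)/((L*2 + 3) + 192) = (1/299 - 193)/((0*2 + 3) + 192) = -57706/(299*((0 + 3) + 192)) = -57706/(299*(3 + 192)) = -57706/299/195 = -57706/299*1/195 = -57706/58305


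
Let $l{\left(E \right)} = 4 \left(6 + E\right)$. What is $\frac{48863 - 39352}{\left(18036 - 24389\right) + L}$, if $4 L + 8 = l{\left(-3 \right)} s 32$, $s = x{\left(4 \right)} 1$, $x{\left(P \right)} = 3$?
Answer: $- \frac{9511}{6067} \approx -1.5677$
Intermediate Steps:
$l{\left(E \right)} = 24 + 4 E$
$s = 3$ ($s = 3 \cdot 1 = 3$)
$L = 286$ ($L = -2 + \frac{\left(24 + 4 \left(-3\right)\right) 3 \cdot 32}{4} = -2 + \frac{\left(24 - 12\right) 3 \cdot 32}{4} = -2 + \frac{12 \cdot 3 \cdot 32}{4} = -2 + \frac{36 \cdot 32}{4} = -2 + \frac{1}{4} \cdot 1152 = -2 + 288 = 286$)
$\frac{48863 - 39352}{\left(18036 - 24389\right) + L} = \frac{48863 - 39352}{\left(18036 - 24389\right) + 286} = \frac{9511}{-6353 + 286} = \frac{9511}{-6067} = 9511 \left(- \frac{1}{6067}\right) = - \frac{9511}{6067}$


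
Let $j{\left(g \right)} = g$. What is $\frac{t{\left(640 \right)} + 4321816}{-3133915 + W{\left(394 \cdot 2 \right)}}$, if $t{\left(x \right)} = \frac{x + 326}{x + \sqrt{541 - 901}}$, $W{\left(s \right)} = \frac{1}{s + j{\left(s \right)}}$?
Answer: $\frac{1576 \left(- 12965448 \sqrt{10} + 1382981603 i\right)}{4939050039 \left(- 320 i + 3 \sqrt{10}\right)} \approx -1.379 + 1.4246 \cdot 10^{-8} i$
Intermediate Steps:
$W{\left(s \right)} = \frac{1}{2 s}$ ($W{\left(s \right)} = \frac{1}{s + s} = \frac{1}{2 s}$)
$t{\left(x \right)} = \frac{326 + x}{x + 6 i \sqrt{10}}$ ($t{\left(x \right)} = \frac{326 + x}{x + \sqrt{-360}} = \frac{326 + x}{x + 6 i \sqrt{10}}$)
$\frac{t{\left(640 \right)} + 4321816}{-3133915 + W{\left(394 \cdot 2 \right)}} = \frac{\frac{326 + 640}{640 + 6 i \sqrt{10}} + 4321816}{-3133915 + \frac{1}{2 \cdot 394 \cdot 2}} = \frac{\frac{1}{640 + 6 i \sqrt{10}} \cdot 966 + 4321816}{-3133915 + \frac{1}{2 \cdot 788}} = \frac{\frac{966}{640 + 6 i \sqrt{10}} + 4321816}{-3133915 + \frac{1}{2} \cdot \frac{1}{788}} = \frac{4321816 + \frac{966}{640 + 6 i \sqrt{10}}}{-3133915 + \frac{1}{1576}} = \frac{4321816 + \frac{966}{640 + 6 i \sqrt{10}}}{- \frac{4939050039}{1576}} = \left(4321816 + \frac{966}{640 + 6 i \sqrt{10}}\right) \left(- \frac{1576}{4939050039}\right) = - \frac{6811182016}{4939050039} - \frac{72496}{235192859 \left(640 + 6 i \sqrt{10}\right)}$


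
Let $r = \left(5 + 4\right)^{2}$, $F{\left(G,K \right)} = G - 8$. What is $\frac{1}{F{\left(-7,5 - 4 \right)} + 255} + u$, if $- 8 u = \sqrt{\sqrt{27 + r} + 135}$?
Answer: $\frac{1}{240} - \frac{\sqrt{135 + 6 \sqrt{3}}}{8} \approx -1.5031$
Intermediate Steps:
$F{\left(G,K \right)} = -8 + G$
$r = 81$ ($r = 9^{2} = 81$)
$u = - \frac{\sqrt{135 + 6 \sqrt{3}}}{8}$ ($u = - \frac{\sqrt{\sqrt{27 + 81} + 135}}{8} = - \frac{\sqrt{\sqrt{108} + 135}}{8} = - \frac{\sqrt{6 \sqrt{3} + 135}}{8} = - \frac{\sqrt{135 + 6 \sqrt{3}}}{8} \approx -1.5072$)
$\frac{1}{F{\left(-7,5 - 4 \right)} + 255} + u = \frac{1}{\left(-8 - 7\right) + 255} - \frac{\sqrt{135 + 6 \sqrt{3}}}{8} = \frac{1}{-15 + 255} - \frac{\sqrt{135 + 6 \sqrt{3}}}{8} = \frac{1}{240} - \frac{\sqrt{135 + 6 \sqrt{3}}}{8}$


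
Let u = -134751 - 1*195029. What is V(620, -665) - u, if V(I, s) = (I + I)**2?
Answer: 1867380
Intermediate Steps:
u = -329780 (u = -134751 - 195029 = -329780)
V(I, s) = 4*I**2 (V(I, s) = (2*I)**2 = 4*I**2)
V(620, -665) - u = 4*620**2 - 1*(-329780) = 4*384400 + 329780 = 1537600 + 329780 = 1867380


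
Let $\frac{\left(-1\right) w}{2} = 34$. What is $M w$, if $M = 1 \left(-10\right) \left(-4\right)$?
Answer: $-2720$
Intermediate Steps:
$w = -68$ ($w = \left(-2\right) 34 = -68$)
$M = 40$ ($M = \left(-10\right) \left(-4\right) = 40$)
$M w = 40 \left(-68\right) = -2720$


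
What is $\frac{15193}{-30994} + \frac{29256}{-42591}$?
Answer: $- \frac{517948509}{440021818} \approx -1.1771$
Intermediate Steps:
$\frac{15193}{-30994} + \frac{29256}{-42591} = 15193 \left(- \frac{1}{30994}\right) + 29256 \left(- \frac{1}{42591}\right) = - \frac{15193}{30994} - \frac{9752}{14197} = - \frac{517948509}{440021818}$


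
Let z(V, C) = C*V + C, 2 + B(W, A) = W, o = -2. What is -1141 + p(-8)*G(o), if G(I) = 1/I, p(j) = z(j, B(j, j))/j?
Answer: -9093/8 ≈ -1136.6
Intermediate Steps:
B(W, A) = -2 + W
z(V, C) = C + C*V
p(j) = (1 + j)*(-2 + j)/j (p(j) = ((-2 + j)*(1 + j))/j = ((1 + j)*(-2 + j))/j = (1 + j)*(-2 + j)/j)
-1141 + p(-8)*G(o) = -1141 + (-1 - 8 - 2/(-8))/(-2) = -1141 + (-1 - 8 - 2*(-1/8))*(-1/2) = -1141 + (-1 - 8 + 1/4)*(-1/2) = -1141 - 35/4*(-1/2) = -1141 + 35/8 = -9093/8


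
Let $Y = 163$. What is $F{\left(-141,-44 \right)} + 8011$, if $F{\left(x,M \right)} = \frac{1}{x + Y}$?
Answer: $\frac{176243}{22} \approx 8011.0$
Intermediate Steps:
$F{\left(x,M \right)} = \frac{1}{163 + x}$ ($F{\left(x,M \right)} = \frac{1}{x + 163} = \frac{1}{163 + x}$)
$F{\left(-141,-44 \right)} + 8011 = \frac{1}{163 - 141} + 8011 = \frac{1}{22} + 8011 = \frac{176243}{22}$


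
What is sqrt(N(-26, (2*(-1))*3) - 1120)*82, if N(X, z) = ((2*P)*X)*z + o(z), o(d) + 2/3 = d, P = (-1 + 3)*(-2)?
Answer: 164*I*sqrt(5343)/3 ≈ 3995.9*I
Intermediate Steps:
P = -4 (P = 2*(-2) = -4)
o(d) = -2/3 + d
N(X, z) = -2/3 + z - 8*X*z (N(X, z) = ((2*(-4))*X)*z + (-2/3 + z) = (-8*X)*z + (-2/3 + z) = -8*X*z + (-2/3 + z) = -2/3 + z - 8*X*z)
sqrt(N(-26, (2*(-1))*3) - 1120)*82 = sqrt((-2/3 + (2*(-1))*3 - 8*(-26)*(2*(-1))*3) - 1120)*82 = sqrt((-2/3 - 2*3 - 8*(-26)*(-2*3)) - 1120)*82 = sqrt((-2/3 - 6 - 8*(-26)*(-6)) - 1120)*82 = sqrt((-2/3 - 6 - 1248) - 1120)*82 = sqrt(-3764/3 - 1120)*82 = sqrt(-7124/3)*82 = (2*I*sqrt(5343)/3)*82 = 164*I*sqrt(5343)/3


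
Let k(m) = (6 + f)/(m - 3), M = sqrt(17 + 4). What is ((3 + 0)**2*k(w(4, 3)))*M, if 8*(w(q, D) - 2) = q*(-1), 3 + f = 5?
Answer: -48*sqrt(21) ≈ -219.96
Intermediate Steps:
f = 2 (f = -3 + 5 = 2)
w(q, D) = 2 - q/8 (w(q, D) = 2 + (q*(-1))/8 = 2 + (-q)/8 = 2 - q/8)
M = sqrt(21) ≈ 4.5826
k(m) = 8/(-3 + m) (k(m) = (6 + 2)/(m - 3) = 8/(-3 + m))
((3 + 0)**2*k(w(4, 3)))*M = ((3 + 0)**2*(8/(-3 + (2 - 1/8*4))))*sqrt(21) = (3**2*(8/(-3 + (2 - 1/2))))*sqrt(21) = (9*(8/(-3 + 3/2)))*sqrt(21) = (9*(8/(-3/2)))*sqrt(21) = (9*(8*(-2/3)))*sqrt(21) = (9*(-16/3))*sqrt(21) = -48*sqrt(21)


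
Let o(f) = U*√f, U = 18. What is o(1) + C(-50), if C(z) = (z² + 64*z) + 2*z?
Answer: -782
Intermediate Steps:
o(f) = 18*√f
C(z) = z² + 66*z
o(1) + C(-50) = 18*√1 - 50*(66 - 50) = 18*1 - 50*16 = 18 - 800 = -782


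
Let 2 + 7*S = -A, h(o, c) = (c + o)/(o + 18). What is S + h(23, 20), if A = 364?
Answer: -14705/287 ≈ -51.237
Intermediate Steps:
h(o, c) = (c + o)/(18 + o)
S = -366/7 (S = -2/7 + (-1*364)/7 = -2/7 + (1/7)*(-364) = -2/7 - 52 = -366/7 ≈ -52.286)
S + h(23, 20) = -366/7 + (20 + 23)/(18 + 23) = -366/7 + 43/41 = -14705/287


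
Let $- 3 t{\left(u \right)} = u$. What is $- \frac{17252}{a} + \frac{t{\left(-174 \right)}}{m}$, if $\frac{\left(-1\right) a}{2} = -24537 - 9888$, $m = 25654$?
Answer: $- \frac{109647377}{441569475} \approx -0.24831$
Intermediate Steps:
$t{\left(u \right)} = - \frac{u}{3}$
$a = 68850$ ($a = - 2 \left(-24537 - 9888\right) = \left(-2\right) \left(-34425\right) = 68850$)
$- \frac{17252}{a} + \frac{t{\left(-174 \right)}}{m} = - \frac{17252}{68850} + \frac{\left(- \frac{1}{3}\right) \left(-174\right)}{25654} = \left(-17252\right) \frac{1}{68850} + 58 \cdot \frac{1}{25654} = - \frac{8626}{34425} + \frac{29}{12827} = - \frac{109647377}{441569475}$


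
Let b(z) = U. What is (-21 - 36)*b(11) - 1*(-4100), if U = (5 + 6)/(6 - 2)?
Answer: 15773/4 ≈ 3943.3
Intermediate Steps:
U = 11/4 ≈ 2.7500
b(z) = 11/4
(-21 - 36)*b(11) - 1*(-4100) = (-21 - 36)*(11/4) - 1*(-4100) = -57*11/4 + 4100 = -627/4 + 4100 = 15773/4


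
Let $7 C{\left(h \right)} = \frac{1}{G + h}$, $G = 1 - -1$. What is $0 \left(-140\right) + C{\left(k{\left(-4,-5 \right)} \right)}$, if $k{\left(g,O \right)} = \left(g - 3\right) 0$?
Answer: $\frac{1}{14} \approx 0.071429$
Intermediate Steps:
$k{\left(g,O \right)} = 0$ ($k{\left(g,O \right)} = \left(-3 + g\right) 0 = 0$)
$G = 2$ ($G = 1 + 1 = 2$)
$C{\left(h \right)} = \frac{1}{7 \left(2 + h\right)}$
$0 \left(-140\right) + C{\left(k{\left(-4,-5 \right)} \right)} = 0 \left(-140\right) + \frac{1}{7 \left(2 + 0\right)} = 0 + \frac{1}{7 \cdot 2} = 0 + \frac{1}{7} \cdot \frac{1}{2} = 0 + \frac{1}{14} = \frac{1}{14}$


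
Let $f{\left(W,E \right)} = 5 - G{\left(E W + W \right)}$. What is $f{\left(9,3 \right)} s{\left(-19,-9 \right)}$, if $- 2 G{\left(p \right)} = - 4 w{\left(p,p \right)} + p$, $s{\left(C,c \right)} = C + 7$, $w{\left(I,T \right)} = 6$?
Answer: $-132$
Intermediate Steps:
$s{\left(C,c \right)} = 7 + C$
$G{\left(p \right)} = 12 - \frac{p}{2}$ ($G{\left(p \right)} = - \frac{\left(-4\right) 6 + p}{2} = - \frac{-24 + p}{2} = 12 - \frac{p}{2}$)
$f{\left(W,E \right)} = -7 + \frac{W}{2} + \frac{E W}{2}$ ($f{\left(W,E \right)} = 5 - \left(12 - \frac{E W + W}{2}\right) = 5 - \left(12 - \frac{W + E W}{2}\right) = 5 - \left(12 - \left(\frac{W}{2} + \frac{E W}{2}\right)\right) = 5 - \left(12 - \frac{W}{2} - \frac{E W}{2}\right) = 5 + \left(-12 + \frac{W}{2} + \frac{E W}{2}\right) = -7 + \frac{W}{2} + \frac{E W}{2}$)
$f{\left(9,3 \right)} s{\left(-19,-9 \right)} = \left(-7 + \frac{1}{2} \cdot 9 \left(1 + 3\right)\right) \left(7 - 19\right) = \left(-7 + \frac{1}{2} \cdot 9 \cdot 4\right) \left(-12\right) = \left(-7 + 18\right) \left(-12\right) = 11 \left(-12\right) = -132$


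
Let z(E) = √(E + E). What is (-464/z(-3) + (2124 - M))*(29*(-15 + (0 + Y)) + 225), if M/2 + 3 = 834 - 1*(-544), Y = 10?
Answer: -50080 + 18560*I*√6/3 ≈ -50080.0 + 15154.0*I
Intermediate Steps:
z(E) = √2*√E (z(E) = √(2*E) = √2*√E)
M = 2750 (M = -6 + 2*(834 - 1*(-544)) = -6 + 2*(834 + 544) = -6 + 2*1378 = -6 + 2756 = 2750)
(-464/z(-3) + (2124 - M))*(29*(-15 + (0 + Y)) + 225) = (-464*(-I*√6/6) + (2124 - 1*2750))*(29*(-15 + (0 + 10)) + 225) = (-464*(-I*√6/6) + (2124 - 2750))*(29*(-15 + 10) + 225) = (-464*(-I*√6/6) - 626)*(29*(-5) + 225) = (-(-232)*I*√6/3 - 626)*(-145 + 225) = (232*I*√6/3 - 626)*80 = (-626 + 232*I*√6/3)*80 = -50080 + 18560*I*√6/3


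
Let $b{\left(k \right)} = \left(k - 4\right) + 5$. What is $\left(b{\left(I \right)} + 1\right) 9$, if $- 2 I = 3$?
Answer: $\frac{9}{2} \approx 4.5$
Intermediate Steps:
$I = - \frac{3}{2}$ ($I = \left(- \frac{1}{2}\right) 3 = - \frac{3}{2} \approx -1.5$)
$b{\left(k \right)} = 1 + k$ ($b{\left(k \right)} = \left(-4 + k\right) + 5 = 1 + k$)
$\left(b{\left(I \right)} + 1\right) 9 = \left(\left(1 - \frac{3}{2}\right) + 1\right) 9 = \left(- \frac{1}{2} + 1\right) 9 = \frac{1}{2} \cdot 9 = \frac{9}{2}$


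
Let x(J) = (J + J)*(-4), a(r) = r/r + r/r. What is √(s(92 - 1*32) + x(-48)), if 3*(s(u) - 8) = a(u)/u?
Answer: √352810/30 ≈ 19.799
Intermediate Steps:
a(r) = 2 (a(r) = 1 + 1 = 2)
x(J) = -8*J (x(J) = (2*J)*(-4) = -8*J)
s(u) = 8 + 2/(3*u) (s(u) = 8 + (2/u)/3 = 8 + 2/(3*u))
√(s(92 - 1*32) + x(-48)) = √((8 + 2/(3*(92 - 1*32))) - 8*(-48)) = √((8 + 2/(3*(92 - 32))) + 384) = √((8 + (⅔)/60) + 384) = √((8 + (⅔)*(1/60)) + 384) = √((8 + 1/90) + 384) = √(721/90 + 384) = √(35281/90) = √352810/30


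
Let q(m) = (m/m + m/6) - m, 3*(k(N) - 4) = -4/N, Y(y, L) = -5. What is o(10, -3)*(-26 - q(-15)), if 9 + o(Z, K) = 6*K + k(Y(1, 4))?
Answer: 26939/30 ≈ 897.97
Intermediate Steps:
k(N) = 4 - 4/(3*N) (k(N) = 4 + (-4/N)/3 = 4 - 4/(3*N))
q(m) = 1 - 5*m/6 (q(m) = (1 + m*(1/6)) - m = (1 + m/6) - m = 1 - 5*m/6)
o(Z, K) = -71/15 + 6*K (o(Z, K) = -9 + (6*K + (4 - 4/3/(-5))) = -9 + (6*K + (4 - 4/3*(-1/5))) = -9 + (6*K + (4 + 4/15)) = -9 + (6*K + 64/15) = -9 + (64/15 + 6*K) = -71/15 + 6*K)
o(10, -3)*(-26 - q(-15)) = (-71/15 + 6*(-3))*(-26 - (1 - 5/6*(-15))) = (-71/15 - 18)*(-26 - (1 + 25/2)) = -341*(-26 - 1*27/2)/15 = -341*(-26 - 27/2)/15 = -341/15*(-79/2) = 26939/30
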